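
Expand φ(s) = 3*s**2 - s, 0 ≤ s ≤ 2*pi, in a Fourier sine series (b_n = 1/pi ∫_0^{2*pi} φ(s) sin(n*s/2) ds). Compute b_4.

b_4 = 1/pi ∫_0^{2*pi} (3*s**2 - s) sin(2*s) ds.
Integrating by parts twice (tabular method), an antiderivative of (3*s**2 - s) sin(2*s) is -3*s**2*cos(2*s)/2 + 3*s*sin(2*s)/2 + s*cos(2*s)/2 - sin(2*s)/4 + 3*cos(2*s)/4; evaluating from 0 to 2*pi: ∫_{0}^{2*pi} (3*s**2 - s) sin(2*s) ds = (-6*pi**2 + 3/4 + pi) - (3/4) = pi*(1 - 6*pi).
Hence b_4 = (1/pi)·(pi*(1 - 6*pi)) = 1 - 6*pi.

1 - 6*pi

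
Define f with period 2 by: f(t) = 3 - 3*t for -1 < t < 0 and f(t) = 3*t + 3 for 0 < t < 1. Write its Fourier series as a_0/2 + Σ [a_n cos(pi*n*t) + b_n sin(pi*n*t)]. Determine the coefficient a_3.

-4/(3*pi**2)

a_3 = ∫_{-1}^{1} f(t) cos(3*pi*t) dt.
f is even and cos(3*pi*t) is even, so the integrand is even and a_3 = 2 ∫_0^{1} f(t) cos(3*pi*t) dt.
Integrating by parts (boundary term plus one more integral), an antiderivative of (3*t + 3) cos(3*pi*t) is t*sin(3*pi*t)/pi + sin(3*pi*t)/pi + cos(3*pi*t)/(3*pi**2); evaluating from 0 to 1: ∫_{0}^{1} (3*t + 3) cos(3*pi*t) dt = (-1/(3*pi**2)) - (1/(3*pi**2)) = -2/(3*pi**2).
Hence a_3 = 2·(-2/(3*pi**2)) = -4/(3*pi**2).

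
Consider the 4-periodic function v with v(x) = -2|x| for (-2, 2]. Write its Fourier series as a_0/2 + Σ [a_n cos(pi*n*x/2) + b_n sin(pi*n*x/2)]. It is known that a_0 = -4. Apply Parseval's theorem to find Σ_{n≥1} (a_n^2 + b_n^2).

Parseval: a_0^2/2 + Σ_{n≥1} (a_n^2+b_n^2) = 1/2 ∫_{-2}^{2} v(x)^2 dx = 32/3.
Subtract a_0^2/2 = 8: Σ (a_n^2+b_n^2) = 8/3.

8/3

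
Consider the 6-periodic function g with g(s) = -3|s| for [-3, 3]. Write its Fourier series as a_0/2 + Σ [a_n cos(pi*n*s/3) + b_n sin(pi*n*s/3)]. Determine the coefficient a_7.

a_7 = 1/3 ∫_{-3}^{3} g(s) cos(7*pi*s/3) ds.
g is even and cos(7*pi*s/3) is even, so the integrand is even and a_7 = 2/3 ∫_0^{3} g(s) cos(7*pi*s/3) ds.
Integrating by parts (boundary term plus one more integral), an antiderivative of (-3*s) cos(7*pi*s/3) is -9*s*sin(7*pi*s/3)/(7*pi) - 27*cos(7*pi*s/3)/(49*pi**2); evaluating from 0 to 3: ∫_{0}^{3} (-3*s) cos(7*pi*s/3) ds = (27/(49*pi**2)) - (-27/(49*pi**2)) = 54/(49*pi**2).
Hence a_7 = (2/3)·(54/(49*pi**2)) = 36/(49*pi**2).

36/(49*pi**2)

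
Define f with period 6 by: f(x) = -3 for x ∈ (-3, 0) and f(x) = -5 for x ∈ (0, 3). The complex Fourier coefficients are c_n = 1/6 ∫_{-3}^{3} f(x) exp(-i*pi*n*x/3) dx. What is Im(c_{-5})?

-2/(5*pi)

Since f is real-valued, Im(c_{-5}) = -1/6 ∫_{-3}^{3} f(x) sin(-5*pi*x/3) dx = b_{5}/2.
Split the integral at the breakpoints.
Directly, an antiderivative of (-3) sin(-5*pi*x/3) is -9*cos(5*pi*x/3)/(5*pi); evaluating from -3 to 0: ∫_{-3}^{0} (-3) sin(-5*pi*x/3) dx = (-9/(5*pi)) - (9/(5*pi)) = -18/(5*pi).
Directly, an antiderivative of (-5) sin(-5*pi*x/3) is -3*cos(5*pi*x/3)/pi; evaluating from 0 to 3: ∫_{0}^{3} (-5) sin(-5*pi*x/3) dx = (3/pi) - (-3/pi) = 6/pi.
So ∫_{-3}^{3} f(x) sin(-5*pi*x/3) dx = 12/(5*pi).
Hence Im(c_{-5}) = (-1/6)·(12/(5*pi)) = -2/(5*pi).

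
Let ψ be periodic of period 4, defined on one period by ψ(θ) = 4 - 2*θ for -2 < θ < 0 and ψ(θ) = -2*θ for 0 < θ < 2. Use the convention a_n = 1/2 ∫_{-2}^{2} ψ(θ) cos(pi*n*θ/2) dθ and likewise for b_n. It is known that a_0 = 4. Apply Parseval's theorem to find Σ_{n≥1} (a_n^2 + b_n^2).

104/3

Parseval: a_0^2/2 + Σ_{n≥1} (a_n^2+b_n^2) = 1/2 ∫_{-2}^{2} ψ(θ)^2 dθ = 128/3.
Subtract a_0^2/2 = 8: Σ (a_n^2+b_n^2) = 104/3.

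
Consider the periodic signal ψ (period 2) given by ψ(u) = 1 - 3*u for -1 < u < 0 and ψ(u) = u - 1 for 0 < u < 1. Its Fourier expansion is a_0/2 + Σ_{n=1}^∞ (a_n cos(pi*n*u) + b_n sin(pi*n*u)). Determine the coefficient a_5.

-8/(25*pi**2)

a_5 = ∫_{-1}^{1} ψ(u) cos(5*pi*u) du.
Split the integral at the breakpoints.
Integrating by parts (boundary term plus one more integral), an antiderivative of (1 - 3*u) cos(5*pi*u) is -3*u*sin(5*pi*u)/(5*pi) + sin(5*pi*u)/(5*pi) - 3*cos(5*pi*u)/(25*pi**2); evaluating from -1 to 0: ∫_{-1}^{0} (1 - 3*u) cos(5*pi*u) du = (-3/(25*pi**2)) - (3/(25*pi**2)) = -6/(25*pi**2).
Integrating by parts (boundary term plus one more integral), an antiderivative of (u - 1) cos(5*pi*u) is u*sin(5*pi*u)/(5*pi) - sin(5*pi*u)/(5*pi) + cos(5*pi*u)/(25*pi**2); evaluating from 0 to 1: ∫_{0}^{1} (u - 1) cos(5*pi*u) du = (-1/(25*pi**2)) - (1/(25*pi**2)) = -2/(25*pi**2).
Summing the pieces gives a_5 = -8/(25*pi**2).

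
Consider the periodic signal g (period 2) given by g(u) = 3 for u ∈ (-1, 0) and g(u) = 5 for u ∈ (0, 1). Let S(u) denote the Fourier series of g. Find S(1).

At u = 1 the one-sided limits are g(1^-) = 5 and g(1^+) = 3.
By Dirichlet's theorem the series converges to their average, [(5) + (3)]/2 = 4.

4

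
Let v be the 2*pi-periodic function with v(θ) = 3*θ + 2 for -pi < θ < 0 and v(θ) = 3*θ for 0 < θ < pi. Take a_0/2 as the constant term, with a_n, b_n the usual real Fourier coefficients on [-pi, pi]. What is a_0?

2

a_0 = 1/pi ∫_{-pi}^{pi} v(θ) dθ = 1/pi · (2*pi) = 2.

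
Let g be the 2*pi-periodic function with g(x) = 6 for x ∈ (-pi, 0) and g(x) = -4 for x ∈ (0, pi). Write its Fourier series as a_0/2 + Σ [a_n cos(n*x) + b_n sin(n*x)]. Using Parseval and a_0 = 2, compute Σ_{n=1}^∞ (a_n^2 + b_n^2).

50

Parseval: a_0^2/2 + Σ_{n≥1} (a_n^2+b_n^2) = 1/pi ∫_{-pi}^{pi} g(x)^2 dx = 52.
Subtract a_0^2/2 = 2: Σ (a_n^2+b_n^2) = 50.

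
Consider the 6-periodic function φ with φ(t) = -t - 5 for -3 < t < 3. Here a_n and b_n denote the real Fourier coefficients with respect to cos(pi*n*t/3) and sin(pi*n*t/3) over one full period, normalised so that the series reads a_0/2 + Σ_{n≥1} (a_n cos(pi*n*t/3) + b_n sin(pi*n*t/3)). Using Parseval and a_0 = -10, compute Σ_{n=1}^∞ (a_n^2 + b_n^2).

6

Parseval: a_0^2/2 + Σ_{n≥1} (a_n^2+b_n^2) = 1/3 ∫_{-3}^{3} φ(t)^2 dt = 56.
Subtract a_0^2/2 = 50: Σ (a_n^2+b_n^2) = 6.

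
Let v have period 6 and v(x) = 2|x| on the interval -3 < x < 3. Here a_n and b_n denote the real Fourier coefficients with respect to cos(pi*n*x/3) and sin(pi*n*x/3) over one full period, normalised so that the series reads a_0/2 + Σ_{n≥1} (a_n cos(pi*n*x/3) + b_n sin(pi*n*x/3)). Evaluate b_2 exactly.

b_2 = 1/3 ∫_{-3}^{3} v(x) sin(2*pi*x/3) dx.
v is even and sin(2*pi*x/3) is odd, so the integrand is odd over a symmetric interval and the integral vanishes.

0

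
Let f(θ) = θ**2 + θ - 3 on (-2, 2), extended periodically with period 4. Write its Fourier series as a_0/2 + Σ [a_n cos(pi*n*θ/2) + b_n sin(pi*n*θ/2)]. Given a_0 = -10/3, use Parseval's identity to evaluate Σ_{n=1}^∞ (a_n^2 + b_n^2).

Parseval: a_0^2/2 + Σ_{n≥1} (a_n^2+b_n^2) = 1/2 ∫_{-2}^{2} f(θ)^2 dθ = 166/15.
Subtract a_0^2/2 = 50/9: Σ (a_n^2+b_n^2) = 248/45.

248/45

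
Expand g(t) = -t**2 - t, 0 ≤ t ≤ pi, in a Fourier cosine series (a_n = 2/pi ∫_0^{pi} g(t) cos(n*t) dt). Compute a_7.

a_7 = 2/pi ∫_0^{pi} (-t**2 - t) cos(7*t) dt.
Integrating by parts twice (tabular method), an antiderivative of (-t**2 - t) cos(7*t) is -t**2*sin(7*t)/7 - t*sin(7*t)/7 - 2*t*cos(7*t)/49 + 2*sin(7*t)/343 - cos(7*t)/49; evaluating from 0 to pi: ∫_{0}^{pi} (-t**2 - t) cos(7*t) dt = (1/49 + 2*pi/49) - (-1/49) = 2/49 + 2*pi/49.
Hence a_7 = (2/pi)·(2/49 + 2*pi/49) = 4*(1 + pi)/(49*pi).

4*(1 + pi)/(49*pi)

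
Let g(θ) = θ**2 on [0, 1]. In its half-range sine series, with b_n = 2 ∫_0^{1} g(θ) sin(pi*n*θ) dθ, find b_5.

2*(-4 + 25*pi**2)/(125*pi**3)

b_5 = 2 ∫_0^{1} (θ**2) sin(5*pi*θ) dθ.
Integrating by parts twice (tabular method), an antiderivative of (θ**2) sin(5*pi*θ) is -θ**2*cos(5*pi*θ)/(5*pi) + 2*θ*sin(5*pi*θ)/(25*pi**2) + 2*cos(5*pi*θ)/(125*pi**3); evaluating from 0 to 1: ∫_{0}^{1} (θ**2) sin(5*pi*θ) dθ = ((-2 + 25*pi**2)/(125*pi**3)) - (2/(125*pi**3)) = (-4 + 25*pi**2)/(125*pi**3).
Hence b_5 = 2·((-4 + 25*pi**2)/(125*pi**3)) = 2*(-4 + 25*pi**2)/(125*pi**3).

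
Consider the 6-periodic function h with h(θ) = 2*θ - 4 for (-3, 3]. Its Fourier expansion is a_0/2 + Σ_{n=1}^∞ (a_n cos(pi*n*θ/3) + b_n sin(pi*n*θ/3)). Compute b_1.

12/pi

b_1 = 1/3 ∫_{-3}^{3} h(θ) sin(pi*θ/3) dθ.
Integrating by parts (boundary term plus one more integral), an antiderivative of (2*θ - 4) sin(pi*θ/3) is -6*θ*cos(pi*θ/3)/pi + 18*sin(pi*θ/3)/pi**2 + 12*cos(pi*θ/3)/pi; evaluating from -3 to 3: ∫_{-3}^{3} (2*θ - 4) sin(pi*θ/3) dθ = (6/pi) - (-30/pi) = 36/pi.
Hence b_1 = (1/3)·(36/pi) = 12/pi.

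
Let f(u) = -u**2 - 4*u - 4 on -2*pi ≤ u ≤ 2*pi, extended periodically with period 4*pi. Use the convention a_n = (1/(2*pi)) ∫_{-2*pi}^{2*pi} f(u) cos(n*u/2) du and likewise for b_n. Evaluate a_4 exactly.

a_4 = (1/(2*pi)) ∫_{-2*pi}^{2*pi} f(u) cos(2*u) du.
Integrating by parts twice (tabular method), an antiderivative of (-u**2 - 4*u - 4) cos(2*u) is -u**2*sin(2*u)/2 - 2*u*sin(2*u) - u*cos(2*u)/2 - 7*sin(2*u)/4 - cos(2*u); evaluating from -2*pi to 2*pi: ∫_{-2*pi}^{2*pi} (-u**2 - 4*u - 4) cos(2*u) du = (-pi - 1) - (-1 + pi) = -2*pi.
Hence a_4 = (1/(2*pi))·(-2*pi) = -1.

-1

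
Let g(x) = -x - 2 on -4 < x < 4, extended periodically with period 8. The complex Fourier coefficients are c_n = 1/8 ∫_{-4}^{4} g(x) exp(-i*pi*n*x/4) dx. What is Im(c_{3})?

Since g is real-valued, Im(c_{3}) = -1/8 ∫_{-4}^{4} g(x) sin(3*pi*x/4) dx = -b_{3}/2.
Integrating by parts (boundary term plus one more integral), an antiderivative of (-x - 2) sin(3*pi*x/4) is 4*x*cos(3*pi*x/4)/(3*pi) - 16*sin(3*pi*x/4)/(9*pi**2) + 8*cos(3*pi*x/4)/(3*pi); evaluating from -4 to 4: ∫_{-4}^{4} (-x - 2) sin(3*pi*x/4) dx = (-8/pi) - (8/(3*pi)) = -32/(3*pi).
Hence Im(c_{3}) = (-1/8)·(-32/(3*pi)) = 4/(3*pi).

4/(3*pi)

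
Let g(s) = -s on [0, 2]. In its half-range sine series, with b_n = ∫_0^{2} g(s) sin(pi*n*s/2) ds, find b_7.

b_7 = ∫_0^{2} (-s) sin(7*pi*s/2) ds.
Integrating by parts (boundary term plus one more integral), an antiderivative of (-s) sin(7*pi*s/2) is 2*s*cos(7*pi*s/2)/(7*pi) - 4*sin(7*pi*s/2)/(49*pi**2); evaluating from 0 to 2: ∫_{0}^{2} (-s) sin(7*pi*s/2) ds = (-4/(7*pi)) - (0) = -4/(7*pi).
Hence b_7 = -4/(7*pi).

-4/(7*pi)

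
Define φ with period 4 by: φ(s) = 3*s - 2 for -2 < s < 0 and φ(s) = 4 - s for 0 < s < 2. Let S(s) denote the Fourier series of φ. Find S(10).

s = 10 differs from s = 2 by 2 full period(s), and the series is 4-periodic.
At s = 2 the one-sided limits are φ(2^-) = 2 and φ(2^+) = -8.
By Dirichlet's theorem the series converges to their average, [(2) + (-8)]/2 = -3.

-3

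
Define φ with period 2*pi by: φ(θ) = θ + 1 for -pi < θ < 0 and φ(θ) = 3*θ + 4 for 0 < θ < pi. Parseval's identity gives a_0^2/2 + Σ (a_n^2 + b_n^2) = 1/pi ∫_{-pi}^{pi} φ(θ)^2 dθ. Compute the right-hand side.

17 + 10*pi**2/3 + 11*pi

1/pi ∫_{-pi}^{pi} φ(θ)^2 dθ = 1/pi · (pi*(51 + 10*pi**2 + 33*pi)/3) = 17 + 10*pi**2/3 + 11*pi.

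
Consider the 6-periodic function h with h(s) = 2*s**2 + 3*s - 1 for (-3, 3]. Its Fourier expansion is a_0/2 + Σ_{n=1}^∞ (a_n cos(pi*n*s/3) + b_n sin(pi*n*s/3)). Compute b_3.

b_3 = 1/3 ∫_{-3}^{3} h(s) sin(pi*s) ds.
Integrating by parts twice (tabular method), an antiderivative of (2*s**2 + 3*s - 1) sin(pi*s) is -2*s**2*cos(pi*s)/pi + 4*s*sin(pi*s)/pi**2 - 3*s*cos(pi*s)/pi + 3*sin(pi*s)/pi**2 + 4*cos(pi*s)/pi**3 + cos(pi*s)/pi; evaluating from -3 to 3: ∫_{-3}^{3} (2*s**2 + 3*s - 1) sin(pi*s) ds = (-4/pi**3 + 26/pi) - (-4/pi**3 + 8/pi) = 18/pi.
Hence b_3 = (1/3)·(18/pi) = 6/pi.

6/pi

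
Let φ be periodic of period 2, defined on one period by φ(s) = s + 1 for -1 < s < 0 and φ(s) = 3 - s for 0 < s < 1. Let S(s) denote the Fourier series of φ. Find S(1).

1

At s = 1 the one-sided limits are φ(1^-) = 2 and φ(1^+) = 0.
By Dirichlet's theorem the series converges to their average, [(2) + (0)]/2 = 1.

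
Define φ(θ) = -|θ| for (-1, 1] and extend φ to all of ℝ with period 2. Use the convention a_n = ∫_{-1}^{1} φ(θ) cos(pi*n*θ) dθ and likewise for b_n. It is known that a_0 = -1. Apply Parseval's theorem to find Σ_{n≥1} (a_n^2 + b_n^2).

1/6

Parseval: a_0^2/2 + Σ_{n≥1} (a_n^2+b_n^2) = ∫_{-1}^{1} φ(θ)^2 dθ = 2/3.
Subtract a_0^2/2 = 1/2: Σ (a_n^2+b_n^2) = 1/6.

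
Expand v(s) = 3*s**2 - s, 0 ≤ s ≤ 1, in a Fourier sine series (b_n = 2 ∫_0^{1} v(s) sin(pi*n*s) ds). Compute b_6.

b_6 = 2 ∫_0^{1} (3*s**2 - s) sin(6*pi*s) ds.
Integrating by parts twice (tabular method), an antiderivative of (3*s**2 - s) sin(6*pi*s) is -s**2*cos(6*pi*s)/(2*pi) + s*sin(6*pi*s)/(6*pi**2) + s*cos(6*pi*s)/(6*pi) - sin(6*pi*s)/(36*pi**2) + cos(6*pi*s)/(36*pi**3); evaluating from 0 to 1: ∫_{0}^{1} (3*s**2 - s) sin(6*pi*s) ds = ((1 - 12*pi**2)/(36*pi**3)) - (1/(36*pi**3)) = -1/(3*pi).
Hence b_6 = 2·(-1/(3*pi)) = -2/(3*pi).

-2/(3*pi)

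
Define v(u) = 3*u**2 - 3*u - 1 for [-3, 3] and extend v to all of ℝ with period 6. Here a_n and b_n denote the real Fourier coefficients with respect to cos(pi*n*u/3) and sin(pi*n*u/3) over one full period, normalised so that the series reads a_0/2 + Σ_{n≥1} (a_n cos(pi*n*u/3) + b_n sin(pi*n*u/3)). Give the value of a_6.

a_6 = 1/3 ∫_{-3}^{3} v(u) cos(2*pi*u) du.
Integrating by parts twice (tabular method), an antiderivative of (3*u**2 - 3*u - 1) cos(2*pi*u) is 3*u**2*sin(2*pi*u)/(2*pi) - 3*u*sin(2*pi*u)/(2*pi) + 3*u*cos(2*pi*u)/(2*pi**2) - sin(2*pi*u)/(2*pi) - 3*sin(2*pi*u)/(4*pi**3) - 3*cos(2*pi*u)/(4*pi**2); evaluating from -3 to 3: ∫_{-3}^{3} (3*u**2 - 3*u - 1) cos(2*pi*u) du = (15/(4*pi**2)) - (-21/(4*pi**2)) = 9/pi**2.
Hence a_6 = (1/3)·(9/pi**2) = 3/pi**2.

3/pi**2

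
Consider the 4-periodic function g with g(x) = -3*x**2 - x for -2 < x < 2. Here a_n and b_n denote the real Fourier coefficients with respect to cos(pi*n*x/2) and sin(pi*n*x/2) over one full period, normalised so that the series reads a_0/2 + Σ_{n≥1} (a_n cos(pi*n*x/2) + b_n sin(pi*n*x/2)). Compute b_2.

2/pi

b_2 = 1/2 ∫_{-2}^{2} g(x) sin(pi*x) dx.
Integrating by parts twice (tabular method), an antiderivative of (-3*x**2 - x) sin(pi*x) is 3*x**2*cos(pi*x)/pi - 6*x*sin(pi*x)/pi**2 + x*cos(pi*x)/pi - sin(pi*x)/pi**2 - 6*cos(pi*x)/pi**3; evaluating from -2 to 2: ∫_{-2}^{2} (-3*x**2 - x) sin(pi*x) dx = (-6/pi**3 + 14/pi) - (-6/pi**3 + 10/pi) = 4/pi.
Hence b_2 = (1/2)·(4/pi) = 2/pi.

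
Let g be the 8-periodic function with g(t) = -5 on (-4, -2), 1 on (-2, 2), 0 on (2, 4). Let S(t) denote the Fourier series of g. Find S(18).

t = 18 differs from t = 2 by 2 full period(s), and the series is 8-periodic.
At t = 2 the one-sided limits are g(2^-) = 1 and g(2^+) = 0.
By Dirichlet's theorem the series converges to their average, [(1) + (0)]/2 = 1/2.

1/2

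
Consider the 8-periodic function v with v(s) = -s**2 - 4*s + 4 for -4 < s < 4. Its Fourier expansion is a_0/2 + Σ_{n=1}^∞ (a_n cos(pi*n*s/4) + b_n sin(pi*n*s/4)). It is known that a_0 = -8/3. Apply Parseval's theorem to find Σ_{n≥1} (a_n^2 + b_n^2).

Parseval: a_0^2/2 + Σ_{n≥1} (a_n^2+b_n^2) = 1/4 ∫_{-4}^{4} v(s)^2 ds = 3296/15.
Subtract a_0^2/2 = 32/9: Σ (a_n^2+b_n^2) = 9728/45.

9728/45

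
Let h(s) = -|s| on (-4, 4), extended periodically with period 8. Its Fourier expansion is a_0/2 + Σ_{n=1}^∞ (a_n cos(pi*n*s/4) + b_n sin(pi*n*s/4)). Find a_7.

a_7 = 1/4 ∫_{-4}^{4} h(s) cos(7*pi*s/4) ds.
h is even and cos(7*pi*s/4) is even, so the integrand is even and a_7 = 1/2 ∫_0^{4} h(s) cos(7*pi*s/4) ds.
Integrating by parts (boundary term plus one more integral), an antiderivative of (-s) cos(7*pi*s/4) is -4*s*sin(7*pi*s/4)/(7*pi) - 16*cos(7*pi*s/4)/(49*pi**2); evaluating from 0 to 4: ∫_{0}^{4} (-s) cos(7*pi*s/4) ds = (16/(49*pi**2)) - (-16/(49*pi**2)) = 32/(49*pi**2).
Hence a_7 = (1/2)·(32/(49*pi**2)) = 16/(49*pi**2).

16/(49*pi**2)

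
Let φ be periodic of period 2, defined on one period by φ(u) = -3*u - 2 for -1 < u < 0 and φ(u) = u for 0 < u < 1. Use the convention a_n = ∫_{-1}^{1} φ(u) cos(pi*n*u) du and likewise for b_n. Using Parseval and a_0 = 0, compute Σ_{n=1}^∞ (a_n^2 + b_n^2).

4/3

Parseval: a_0^2/2 + Σ_{n≥1} (a_n^2+b_n^2) = ∫_{-1}^{1} φ(u)^2 du = 4/3.
Subtract a_0^2/2 = 0: Σ (a_n^2+b_n^2) = 4/3.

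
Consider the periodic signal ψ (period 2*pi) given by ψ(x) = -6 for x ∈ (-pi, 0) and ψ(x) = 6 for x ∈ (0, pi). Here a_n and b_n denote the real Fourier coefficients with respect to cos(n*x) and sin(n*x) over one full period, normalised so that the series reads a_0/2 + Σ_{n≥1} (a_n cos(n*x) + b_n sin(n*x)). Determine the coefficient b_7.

24/(7*pi)

b_7 = 1/pi ∫_{-pi}^{pi} ψ(x) sin(7*x) dx.
ψ is odd and sin(7*x) is odd, so the integrand is even and b_7 = 2/pi ∫_0^{pi} ψ(x) sin(7*x) dx.
Directly, an antiderivative of (6) sin(7*x) is -6*cos(7*x)/7; evaluating from 0 to pi: ∫_{0}^{pi} (6) sin(7*x) dx = (6/7) - (-6/7) = 12/7.
Hence b_7 = (2/pi)·(12/7) = 24/(7*pi).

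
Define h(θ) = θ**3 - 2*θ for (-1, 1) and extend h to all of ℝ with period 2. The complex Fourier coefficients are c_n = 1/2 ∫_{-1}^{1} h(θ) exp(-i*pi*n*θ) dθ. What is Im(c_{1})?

(6 + pi**2)/pi**3

Since h is real-valued, Im(c_{1}) = -1/2 ∫_{-1}^{1} h(θ) sin(pi*θ) dθ = -b_{1}/2.
h is odd and sin(pi*θ) is odd, so the integrand is even: ∫_{-1}^{1} h(θ) sin(pi*θ) dθ = 2∫_0^{1} h(θ) sin(pi*θ) dθ.
Integrating by parts three times (tabular method), an antiderivative of (θ**3 - 2*θ) sin(pi*θ) is -θ**3*cos(pi*θ)/pi + 3*θ**2*sin(pi*θ)/pi**2 + 6*θ*cos(pi*θ)/pi**3 + 2*θ*cos(pi*θ)/pi - 2*sin(pi*θ)/pi**2 - 6*sin(pi*θ)/pi**4; evaluating from 0 to 1: ∫_{0}^{1} (θ**3 - 2*θ) sin(pi*θ) dθ = ((-pi**2 - 6)/pi**3) - (0) = (-pi**2 - 6)/pi**3.
So ∫_{-1}^{1} h(θ) sin(pi*θ) dθ = -2/pi - 12/pi**3.
Hence Im(c_{1}) = (-1/2)·(-2/pi - 12/pi**3) = (6 + pi**2)/pi**3.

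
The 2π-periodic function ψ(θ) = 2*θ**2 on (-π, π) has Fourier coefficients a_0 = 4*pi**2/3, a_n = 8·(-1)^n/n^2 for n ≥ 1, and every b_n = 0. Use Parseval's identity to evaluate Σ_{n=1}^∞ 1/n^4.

Parseval: a_0^2/2 + Σ a_n^2 = (1/π) ∫_{-π}^{π} ψ(θ)^2 dθ = 8*pi**4/5.
Subtract a_0^2/2 = 8*pi**4/9: Σ a_n^2 = 32*pi**4/45.
Since a_n^2 = 64/n^4, Σ 1/n^4 = pi**4/90.

pi**4/90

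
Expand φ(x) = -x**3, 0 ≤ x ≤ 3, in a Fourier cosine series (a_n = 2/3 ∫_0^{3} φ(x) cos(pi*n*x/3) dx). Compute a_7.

162*(-4 + 49*pi**2)/(2401*pi**4)

a_7 = 2/3 ∫_0^{3} (-x**3) cos(7*pi*x/3) dx.
Integrating by parts three times (tabular method), an antiderivative of (-x**3) cos(7*pi*x/3) is -3*x**3*sin(7*pi*x/3)/(7*pi) - 27*x**2*cos(7*pi*x/3)/(49*pi**2) + 162*x*sin(7*pi*x/3)/(343*pi**3) + 486*cos(7*pi*x/3)/(2401*pi**4); evaluating from 0 to 3: ∫_{0}^{3} (-x**3) cos(7*pi*x/3) dx = (243*(-2 + 49*pi**2)/(2401*pi**4)) - (486/(2401*pi**4)) = 243*(-4 + 49*pi**2)/(2401*pi**4).
Hence a_7 = (2/3)·(243*(-4 + 49*pi**2)/(2401*pi**4)) = 162*(-4 + 49*pi**2)/(2401*pi**4).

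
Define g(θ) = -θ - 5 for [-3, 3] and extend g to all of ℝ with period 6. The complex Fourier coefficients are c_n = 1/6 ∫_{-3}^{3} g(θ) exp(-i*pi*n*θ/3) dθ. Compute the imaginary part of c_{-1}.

-3/pi

Since g is real-valued, Im(c_{-1}) = -1/6 ∫_{-3}^{3} g(θ) sin(-pi*θ/3) dθ = b_{1}/2.
Integrating by parts (boundary term plus one more integral), an antiderivative of (-θ - 5) sin(-pi*θ/3) is -3*θ*cos(pi*θ/3)/pi + 9*sin(pi*θ/3)/pi**2 - 15*cos(pi*θ/3)/pi; evaluating from -3 to 3: ∫_{-3}^{3} (-θ - 5) sin(-pi*θ/3) dθ = (24/pi) - (6/pi) = 18/pi.
Hence Im(c_{-1}) = (-1/6)·(18/pi) = -3/pi.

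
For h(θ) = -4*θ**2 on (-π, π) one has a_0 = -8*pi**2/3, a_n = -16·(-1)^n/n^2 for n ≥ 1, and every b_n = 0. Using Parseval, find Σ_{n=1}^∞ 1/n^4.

pi**4/90

Parseval: a_0^2/2 + Σ a_n^2 = (1/π) ∫_{-π}^{π} h(θ)^2 dθ = 32*pi**4/5.
Subtract a_0^2/2 = 32*pi**4/9: Σ a_n^2 = 128*pi**4/45.
Since a_n^2 = 256/n^4, Σ 1/n^4 = pi**4/90.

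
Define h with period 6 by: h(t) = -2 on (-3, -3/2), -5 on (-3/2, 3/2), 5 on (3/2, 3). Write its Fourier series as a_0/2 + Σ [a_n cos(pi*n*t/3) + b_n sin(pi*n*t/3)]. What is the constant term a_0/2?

-7/4

a_0 = 1/3 ∫_{-3}^{3} h(t) dt = 1/3 · (-21/2) = -7/2.
So the constant term a_0/2 = -7/4.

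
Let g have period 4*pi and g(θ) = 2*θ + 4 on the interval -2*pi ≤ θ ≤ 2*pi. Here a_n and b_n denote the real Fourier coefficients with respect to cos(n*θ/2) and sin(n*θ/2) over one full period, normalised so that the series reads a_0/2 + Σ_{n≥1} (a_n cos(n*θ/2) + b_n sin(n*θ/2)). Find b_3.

8/3

b_3 = (1/(2*pi)) ∫_{-2*pi}^{2*pi} g(θ) sin(3*θ/2) dθ.
Integrating by parts (boundary term plus one more integral), an antiderivative of (2*θ + 4) sin(3*θ/2) is -4*θ*cos(3*θ/2)/3 + 8*sin(3*θ/2)/9 - 8*cos(3*θ/2)/3; evaluating from -2*pi to 2*pi: ∫_{-2*pi}^{2*pi} (2*θ + 4) sin(3*θ/2) dθ = (8/3 + 8*pi/3) - (8/3 - 8*pi/3) = 16*pi/3.
Hence b_3 = (1/(2*pi))·(16*pi/3) = 8/3.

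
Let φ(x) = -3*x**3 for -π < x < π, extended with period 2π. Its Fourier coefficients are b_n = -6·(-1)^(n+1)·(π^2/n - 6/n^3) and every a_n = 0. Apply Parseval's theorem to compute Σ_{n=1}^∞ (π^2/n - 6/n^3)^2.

pi**6/14

Parseval: Σ b_n^2 = (1/π) ∫_{-π}^{π} φ(x)^2 dx = 18*pi**6/7.
b_n^2 = 36·(π^2/n - 6/n^3)^2, so the sum equals (18*pi**6/7)/36 = pi**6/14.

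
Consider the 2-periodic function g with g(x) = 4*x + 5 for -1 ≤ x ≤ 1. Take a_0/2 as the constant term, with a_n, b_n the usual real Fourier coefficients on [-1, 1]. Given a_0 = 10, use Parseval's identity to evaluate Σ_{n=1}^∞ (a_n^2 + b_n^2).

32/3

Parseval: a_0^2/2 + Σ_{n≥1} (a_n^2+b_n^2) = ∫_{-1}^{1} g(x)^2 dx = 182/3.
Subtract a_0^2/2 = 50: Σ (a_n^2+b_n^2) = 32/3.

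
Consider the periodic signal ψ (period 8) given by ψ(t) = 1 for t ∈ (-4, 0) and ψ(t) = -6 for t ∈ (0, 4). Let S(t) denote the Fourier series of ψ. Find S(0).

-5/2

At t = 0 the one-sided limits are ψ(0^-) = 1 and ψ(0^+) = -6.
By Dirichlet's theorem the series converges to their average, [(1) + (-6)]/2 = -5/2.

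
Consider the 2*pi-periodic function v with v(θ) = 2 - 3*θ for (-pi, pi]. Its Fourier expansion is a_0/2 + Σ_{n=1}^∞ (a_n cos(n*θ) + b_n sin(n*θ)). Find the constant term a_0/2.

a_0 = 1/pi ∫_{-pi}^{pi} v(θ) dθ = 1/pi · (4*pi) = 4.
So the constant term a_0/2 = 2.

2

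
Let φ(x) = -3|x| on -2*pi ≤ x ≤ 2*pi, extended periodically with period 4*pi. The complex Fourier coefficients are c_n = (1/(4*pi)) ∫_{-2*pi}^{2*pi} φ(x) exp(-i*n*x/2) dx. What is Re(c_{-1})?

Since φ is real-valued, Re(c_{-1}) = (1/(4*pi)) ∫_{-2*pi}^{2*pi} φ(x) cos(-x/2) dx = a_{1}/2.
φ is even and cos(-x/2) is even, so the integrand is even: ∫_{-2*pi}^{2*pi} φ(x) cos(-x/2) dx = 2∫_0^{2*pi} φ(x) cos(-x/2) dx.
Integrating by parts (boundary term plus one more integral), an antiderivative of (-3*x) cos(-x/2) is -6*x*sin(x/2) - 12*cos(x/2); evaluating from 0 to 2*pi: ∫_{0}^{2*pi} (-3*x) cos(-x/2) dx = (12) - (-12) = 24.
So ∫_{-2*pi}^{2*pi} φ(x) cos(-x/2) dx = 48.
Hence Re(c_{-1}) = (1/(4*pi))·(48) = 12/pi.

12/pi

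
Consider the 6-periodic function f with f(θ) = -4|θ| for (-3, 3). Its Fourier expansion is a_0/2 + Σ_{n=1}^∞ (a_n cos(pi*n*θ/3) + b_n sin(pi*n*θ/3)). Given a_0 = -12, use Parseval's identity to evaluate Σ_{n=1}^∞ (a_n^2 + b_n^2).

Parseval: a_0^2/2 + Σ_{n≥1} (a_n^2+b_n^2) = 1/3 ∫_{-3}^{3} f(θ)^2 dθ = 96.
Subtract a_0^2/2 = 72: Σ (a_n^2+b_n^2) = 24.

24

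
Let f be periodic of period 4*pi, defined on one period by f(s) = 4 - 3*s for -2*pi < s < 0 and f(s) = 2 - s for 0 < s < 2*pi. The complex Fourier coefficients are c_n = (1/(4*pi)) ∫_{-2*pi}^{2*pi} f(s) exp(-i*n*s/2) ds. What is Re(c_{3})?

-4/(9*pi)

Since f is real-valued, Re(c_{3}) = (1/(4*pi)) ∫_{-2*pi}^{2*pi} f(s) cos(3*s/2) ds = a_{3}/2.
Split the integral at the breakpoints.
Integrating by parts (boundary term plus one more integral), an antiderivative of (4 - 3*s) cos(3*s/2) is -2*s*sin(3*s/2) + 8*sin(3*s/2)/3 - 4*cos(3*s/2)/3; evaluating from -2*pi to 0: ∫_{-2*pi}^{0} (4 - 3*s) cos(3*s/2) ds = (-4/3) - (4/3) = -8/3.
Integrating by parts (boundary term plus one more integral), an antiderivative of (2 - s) cos(3*s/2) is -2*s*sin(3*s/2)/3 + 4*sin(3*s/2)/3 - 4*cos(3*s/2)/9; evaluating from 0 to 2*pi: ∫_{0}^{2*pi} (2 - s) cos(3*s/2) ds = (4/9) - (-4/9) = 8/9.
So ∫_{-2*pi}^{2*pi} f(s) cos(3*s/2) ds = -16/9.
Hence Re(c_{3}) = (1/(4*pi))·(-16/9) = -4/(9*pi).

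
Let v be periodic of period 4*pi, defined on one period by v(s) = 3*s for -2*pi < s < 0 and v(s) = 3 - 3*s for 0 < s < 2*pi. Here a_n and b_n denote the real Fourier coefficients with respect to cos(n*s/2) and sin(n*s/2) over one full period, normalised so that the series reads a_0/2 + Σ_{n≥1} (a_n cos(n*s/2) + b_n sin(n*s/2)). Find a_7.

24/(49*pi)

a_7 = (1/(2*pi)) ∫_{-2*pi}^{2*pi} v(s) cos(7*s/2) ds.
Split the integral at the breakpoints.
Integrating by parts (boundary term plus one more integral), an antiderivative of (3*s) cos(7*s/2) is 6*s*sin(7*s/2)/7 + 12*cos(7*s/2)/49; evaluating from -2*pi to 0: ∫_{-2*pi}^{0} (3*s) cos(7*s/2) ds = (12/49) - (-12/49) = 24/49.
Integrating by parts (boundary term plus one more integral), an antiderivative of (3 - 3*s) cos(7*s/2) is -6*s*sin(7*s/2)/7 + 6*sin(7*s/2)/7 - 12*cos(7*s/2)/49; evaluating from 0 to 2*pi: ∫_{0}^{2*pi} (3 - 3*s) cos(7*s/2) ds = (12/49) - (-12/49) = 24/49.
Summing the pieces and multiplying by (1/(2*pi)) gives a_7 = 24/(49*pi).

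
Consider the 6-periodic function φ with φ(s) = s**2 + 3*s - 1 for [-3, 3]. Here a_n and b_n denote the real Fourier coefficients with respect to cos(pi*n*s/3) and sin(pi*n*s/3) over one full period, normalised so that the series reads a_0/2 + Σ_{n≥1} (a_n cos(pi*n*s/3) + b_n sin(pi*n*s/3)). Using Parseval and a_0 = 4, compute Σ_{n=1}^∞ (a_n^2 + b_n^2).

342/5

Parseval: a_0^2/2 + Σ_{n≥1} (a_n^2+b_n^2) = 1/3 ∫_{-3}^{3} φ(s)^2 ds = 382/5.
Subtract a_0^2/2 = 8: Σ (a_n^2+b_n^2) = 342/5.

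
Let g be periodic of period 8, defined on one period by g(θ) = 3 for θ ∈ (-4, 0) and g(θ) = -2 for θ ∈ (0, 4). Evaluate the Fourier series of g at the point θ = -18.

3

θ = -18 differs from θ = -2 by -2 full period(s), and the series is 8-periodic.
g is continuous at θ = -2 with value 3, so the series converges to 3 there.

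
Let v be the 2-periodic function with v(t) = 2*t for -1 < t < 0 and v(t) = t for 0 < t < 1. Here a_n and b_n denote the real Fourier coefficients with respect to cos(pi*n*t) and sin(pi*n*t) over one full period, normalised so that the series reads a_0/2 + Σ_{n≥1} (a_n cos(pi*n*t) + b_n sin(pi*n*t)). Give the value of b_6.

b_6 = ∫_{-1}^{1} v(t) sin(6*pi*t) dt.
Split the integral at the breakpoints.
Integrating by parts (boundary term plus one more integral), an antiderivative of (2*t) sin(6*pi*t) is -t*cos(6*pi*t)/(3*pi) + sin(6*pi*t)/(18*pi**2); evaluating from -1 to 0: ∫_{-1}^{0} (2*t) sin(6*pi*t) dt = (0) - (1/(3*pi)) = -1/(3*pi).
Integrating by parts (boundary term plus one more integral), an antiderivative of (t) sin(6*pi*t) is -t*cos(6*pi*t)/(6*pi) + sin(6*pi*t)/(36*pi**2); evaluating from 0 to 1: ∫_{0}^{1} (t) sin(6*pi*t) dt = (-1/(6*pi)) - (0) = -1/(6*pi).
Summing the pieces gives b_6 = -1/(2*pi).

-1/(2*pi)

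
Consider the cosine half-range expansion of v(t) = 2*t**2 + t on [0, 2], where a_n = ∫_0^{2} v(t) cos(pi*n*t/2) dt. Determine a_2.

8/pi**2

a_2 = ∫_0^{2} (2*t**2 + t) cos(pi*t) dt.
Integrating by parts twice (tabular method), an antiderivative of (2*t**2 + t) cos(pi*t) is 2*t**2*sin(pi*t)/pi + t*sin(pi*t)/pi + 4*t*cos(pi*t)/pi**2 - 4*sin(pi*t)/pi**3 + cos(pi*t)/pi**2; evaluating from 0 to 2: ∫_{0}^{2} (2*t**2 + t) cos(pi*t) dt = (9/pi**2) - (pi**(-2)) = 8/pi**2.
Hence a_2 = 8/pi**2.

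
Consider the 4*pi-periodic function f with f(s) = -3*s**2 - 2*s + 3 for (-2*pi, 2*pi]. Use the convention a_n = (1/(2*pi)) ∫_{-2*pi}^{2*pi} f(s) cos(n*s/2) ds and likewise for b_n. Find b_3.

-8/3

b_3 = (1/(2*pi)) ∫_{-2*pi}^{2*pi} f(s) sin(3*s/2) ds.
Integrating by parts twice (tabular method), an antiderivative of (-3*s**2 - 2*s + 3) sin(3*s/2) is 2*s**2*cos(3*s/2) - 8*s*sin(3*s/2)/3 + 4*s*cos(3*s/2)/3 - 8*sin(3*s/2)/9 - 34*cos(3*s/2)/9; evaluating from -2*pi to 2*pi: ∫_{-2*pi}^{2*pi} (-3*s**2 - 2*s + 3) sin(3*s/2) ds = (-8*pi**2 - 8*pi/3 + 34/9) - (-8*pi**2 + 34/9 + 8*pi/3) = -16*pi/3.
Hence b_3 = (1/(2*pi))·(-16*pi/3) = -8/3.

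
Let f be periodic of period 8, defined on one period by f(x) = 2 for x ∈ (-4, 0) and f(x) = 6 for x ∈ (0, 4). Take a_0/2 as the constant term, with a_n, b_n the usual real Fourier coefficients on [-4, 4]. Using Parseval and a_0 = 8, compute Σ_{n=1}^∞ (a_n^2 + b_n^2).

Parseval: a_0^2/2 + Σ_{n≥1} (a_n^2+b_n^2) = 1/4 ∫_{-4}^{4} f(x)^2 dx = 40.
Subtract a_0^2/2 = 32: Σ (a_n^2+b_n^2) = 8.

8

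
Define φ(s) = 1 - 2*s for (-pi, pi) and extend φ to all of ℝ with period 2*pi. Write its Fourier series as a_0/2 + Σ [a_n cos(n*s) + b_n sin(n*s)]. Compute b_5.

-4/5

b_5 = 1/pi ∫_{-pi}^{pi} φ(s) sin(5*s) ds.
Integrating by parts (boundary term plus one more integral), an antiderivative of (1 - 2*s) sin(5*s) is 2*s*cos(5*s)/5 - 2*sin(5*s)/25 - cos(5*s)/5; evaluating from -pi to pi: ∫_{-pi}^{pi} (1 - 2*s) sin(5*s) ds = (1/5 - 2*pi/5) - (1/5 + 2*pi/5) = -4*pi/5.
Hence b_5 = (1/pi)·(-4*pi/5) = -4/5.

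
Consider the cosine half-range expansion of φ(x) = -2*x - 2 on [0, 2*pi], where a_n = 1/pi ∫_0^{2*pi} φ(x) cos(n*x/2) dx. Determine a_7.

a_7 = 1/pi ∫_0^{2*pi} (-2*x - 2) cos(7*x/2) dx.
Integrating by parts (boundary term plus one more integral), an antiderivative of (-2*x - 2) cos(7*x/2) is -4*x*sin(7*x/2)/7 - 4*sin(7*x/2)/7 - 8*cos(7*x/2)/49; evaluating from 0 to 2*pi: ∫_{0}^{2*pi} (-2*x - 2) cos(7*x/2) dx = (8/49) - (-8/49) = 16/49.
Hence a_7 = (1/pi)·(16/49) = 16/(49*pi).

16/(49*pi)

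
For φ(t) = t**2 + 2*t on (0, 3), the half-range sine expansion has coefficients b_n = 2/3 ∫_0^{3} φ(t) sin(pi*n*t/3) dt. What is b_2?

b_2 = 2/3 ∫_0^{3} (t**2 + 2*t) sin(2*pi*t/3) dt.
Integrating by parts twice (tabular method), an antiderivative of (t**2 + 2*t) sin(2*pi*t/3) is -3*t**2*cos(2*pi*t/3)/(2*pi) + 9*t*sin(2*pi*t/3)/(2*pi**2) - 3*t*cos(2*pi*t/3)/pi + 9*sin(2*pi*t/3)/(2*pi**2) + 27*cos(2*pi*t/3)/(4*pi**3); evaluating from 0 to 3: ∫_{0}^{3} (t**2 + 2*t) sin(2*pi*t/3) dt = (9*(3 - 10*pi**2)/(4*pi**3)) - (27/(4*pi**3)) = -45/(2*pi).
Hence b_2 = (2/3)·(-45/(2*pi)) = -15/pi.

-15/pi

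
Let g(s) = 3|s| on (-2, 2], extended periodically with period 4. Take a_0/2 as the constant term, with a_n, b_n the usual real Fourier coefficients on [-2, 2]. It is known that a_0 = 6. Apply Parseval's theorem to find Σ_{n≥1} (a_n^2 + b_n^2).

6

Parseval: a_0^2/2 + Σ_{n≥1} (a_n^2+b_n^2) = 1/2 ∫_{-2}^{2} g(s)^2 ds = 24.
Subtract a_0^2/2 = 18: Σ (a_n^2+b_n^2) = 6.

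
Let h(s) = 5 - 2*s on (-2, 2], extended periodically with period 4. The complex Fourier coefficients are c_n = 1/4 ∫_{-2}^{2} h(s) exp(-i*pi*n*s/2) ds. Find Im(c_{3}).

4/(3*pi)

Since h is real-valued, Im(c_{3}) = -1/4 ∫_{-2}^{2} h(s) sin(3*pi*s/2) ds = -b_{3}/2.
Integrating by parts (boundary term plus one more integral), an antiderivative of (5 - 2*s) sin(3*pi*s/2) is 4*s*cos(3*pi*s/2)/(3*pi) - 8*sin(3*pi*s/2)/(9*pi**2) - 10*cos(3*pi*s/2)/(3*pi); evaluating from -2 to 2: ∫_{-2}^{2} (5 - 2*s) sin(3*pi*s/2) ds = (2/(3*pi)) - (6/pi) = -16/(3*pi).
Hence Im(c_{3}) = (-1/4)·(-16/(3*pi)) = 4/(3*pi).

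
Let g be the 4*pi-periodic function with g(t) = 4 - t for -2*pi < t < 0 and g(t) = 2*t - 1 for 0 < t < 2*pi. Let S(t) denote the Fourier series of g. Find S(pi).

g is continuous at t = pi with value -1 + 2*pi, so the series converges to -1 + 2*pi there.

-1 + 2*pi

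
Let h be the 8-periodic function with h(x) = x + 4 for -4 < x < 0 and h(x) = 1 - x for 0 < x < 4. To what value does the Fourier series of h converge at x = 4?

-3/2

At x = 4 the one-sided limits are h(4^-) = -3 and h(4^+) = 0.
By Dirichlet's theorem the series converges to their average, [(-3) + (0)]/2 = -3/2.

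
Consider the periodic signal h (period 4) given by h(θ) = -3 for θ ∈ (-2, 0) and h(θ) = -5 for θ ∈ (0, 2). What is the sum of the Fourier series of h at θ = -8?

-4

θ = -8 differs from θ = 0 by -2 full period(s), and the series is 4-periodic.
At θ = 0 the one-sided limits are h(0^-) = -3 and h(0^+) = -5.
By Dirichlet's theorem the series converges to their average, [(-3) + (-5)]/2 = -4.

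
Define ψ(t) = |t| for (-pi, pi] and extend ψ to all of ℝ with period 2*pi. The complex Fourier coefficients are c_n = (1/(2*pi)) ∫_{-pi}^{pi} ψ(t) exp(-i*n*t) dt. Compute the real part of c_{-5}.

-2/(25*pi)

Since ψ is real-valued, Re(c_{-5}) = (1/(2*pi)) ∫_{-pi}^{pi} ψ(t) cos(-5*t) dt = a_{5}/2.
ψ is even and cos(-5*t) is even, so the integrand is even: ∫_{-pi}^{pi} ψ(t) cos(-5*t) dt = 2∫_0^{pi} ψ(t) cos(-5*t) dt.
Integrating by parts (boundary term plus one more integral), an antiderivative of (t) cos(-5*t) is t*sin(5*t)/5 + cos(5*t)/25; evaluating from 0 to pi: ∫_{0}^{pi} (t) cos(-5*t) dt = (-1/25) - (1/25) = -2/25.
So ∫_{-pi}^{pi} ψ(t) cos(-5*t) dt = -4/25.
Hence Re(c_{-5}) = (1/(2*pi))·(-4/25) = -2/(25*pi).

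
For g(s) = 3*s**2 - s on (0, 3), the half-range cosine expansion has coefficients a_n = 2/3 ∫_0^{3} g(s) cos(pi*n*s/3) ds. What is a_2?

a_2 = 2/3 ∫_0^{3} (3*s**2 - s) cos(2*pi*s/3) ds.
Integrating by parts twice (tabular method), an antiderivative of (3*s**2 - s) cos(2*pi*s/3) is 9*s**2*sin(2*pi*s/3)/(2*pi) - 3*s*sin(2*pi*s/3)/(2*pi) + 27*s*cos(2*pi*s/3)/(2*pi**2) - 81*sin(2*pi*s/3)/(4*pi**3) - 9*cos(2*pi*s/3)/(4*pi**2); evaluating from 0 to 3: ∫_{0}^{3} (3*s**2 - s) cos(2*pi*s/3) ds = (153/(4*pi**2)) - (-9/(4*pi**2)) = 81/(2*pi**2).
Hence a_2 = (2/3)·(81/(2*pi**2)) = 27/pi**2.

27/pi**2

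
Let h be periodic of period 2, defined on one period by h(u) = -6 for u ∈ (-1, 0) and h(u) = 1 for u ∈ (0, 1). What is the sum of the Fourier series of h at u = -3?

-5/2

u = -3 differs from u = -1 by -1 full period(s), and the series is 2-periodic.
At u = -1 the one-sided limits are h(-1^-) = 1 and h(-1^+) = -6.
By Dirichlet's theorem the series converges to their average, [(1) + (-6)]/2 = -5/2.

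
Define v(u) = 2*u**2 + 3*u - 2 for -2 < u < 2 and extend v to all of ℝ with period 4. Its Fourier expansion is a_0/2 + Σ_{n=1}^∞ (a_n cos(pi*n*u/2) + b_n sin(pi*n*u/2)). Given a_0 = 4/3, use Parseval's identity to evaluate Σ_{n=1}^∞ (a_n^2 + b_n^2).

1592/45

Parseval: a_0^2/2 + Σ_{n≥1} (a_n^2+b_n^2) = 1/2 ∫_{-2}^{2} v(u)^2 du = 544/15.
Subtract a_0^2/2 = 8/9: Σ (a_n^2+b_n^2) = 1592/45.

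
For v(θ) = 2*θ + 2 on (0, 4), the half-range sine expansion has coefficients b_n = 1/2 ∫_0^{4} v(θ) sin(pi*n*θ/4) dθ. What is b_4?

-4/pi

b_4 = 1/2 ∫_0^{4} (2*θ + 2) sin(pi*θ) dθ.
Integrating by parts (boundary term plus one more integral), an antiderivative of (2*θ + 2) sin(pi*θ) is -2*θ*cos(pi*θ)/pi + 2*sin(pi*θ)/pi**2 - 2*cos(pi*θ)/pi; evaluating from 0 to 4: ∫_{0}^{4} (2*θ + 2) sin(pi*θ) dθ = (-10/pi) - (-2/pi) = -8/pi.
Hence b_4 = (1/2)·(-8/pi) = -4/pi.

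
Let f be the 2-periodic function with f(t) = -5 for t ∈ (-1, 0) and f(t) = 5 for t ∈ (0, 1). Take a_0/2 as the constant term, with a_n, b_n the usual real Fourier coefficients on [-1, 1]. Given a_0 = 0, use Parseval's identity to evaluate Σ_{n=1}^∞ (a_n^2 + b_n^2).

50

Parseval: a_0^2/2 + Σ_{n≥1} (a_n^2+b_n^2) = ∫_{-1}^{1} f(t)^2 dt = 50.
Subtract a_0^2/2 = 0: Σ (a_n^2+b_n^2) = 50.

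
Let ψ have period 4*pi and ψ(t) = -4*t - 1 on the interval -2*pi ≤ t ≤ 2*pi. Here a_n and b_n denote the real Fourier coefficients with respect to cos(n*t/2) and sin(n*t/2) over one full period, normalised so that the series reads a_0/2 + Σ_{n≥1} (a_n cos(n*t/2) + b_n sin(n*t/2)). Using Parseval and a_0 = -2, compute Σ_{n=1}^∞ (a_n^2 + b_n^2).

128*pi**2/3

Parseval: a_0^2/2 + Σ_{n≥1} (a_n^2+b_n^2) = (1/(2*pi)) ∫_{-2*pi}^{2*pi} ψ(t)^2 dt = 2 + 128*pi**2/3.
Subtract a_0^2/2 = 2: Σ (a_n^2+b_n^2) = 128*pi**2/3.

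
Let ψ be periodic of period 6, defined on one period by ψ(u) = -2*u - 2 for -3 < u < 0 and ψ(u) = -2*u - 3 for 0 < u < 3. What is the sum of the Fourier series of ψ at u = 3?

u = 3 differs from u = -3 by 1 full period(s), and the series is 6-periodic.
At u = -3 the one-sided limits are ψ(-3^-) = -9 and ψ(-3^+) = 4.
By Dirichlet's theorem the series converges to their average, [(-9) + (4)]/2 = -5/2.

-5/2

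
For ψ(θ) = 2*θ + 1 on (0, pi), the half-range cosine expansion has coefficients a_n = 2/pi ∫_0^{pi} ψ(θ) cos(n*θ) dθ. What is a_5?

a_5 = 2/pi ∫_0^{pi} (2*θ + 1) cos(5*θ) dθ.
Integrating by parts (boundary term plus one more integral), an antiderivative of (2*θ + 1) cos(5*θ) is 2*θ*sin(5*θ)/5 + sin(5*θ)/5 + 2*cos(5*θ)/25; evaluating from 0 to pi: ∫_{0}^{pi} (2*θ + 1) cos(5*θ) dθ = (-2/25) - (2/25) = -4/25.
Hence a_5 = (2/pi)·(-4/25) = -8/(25*pi).

-8/(25*pi)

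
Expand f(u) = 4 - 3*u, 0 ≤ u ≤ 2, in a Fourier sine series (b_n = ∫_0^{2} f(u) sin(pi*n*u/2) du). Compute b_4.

3/pi

b_4 = ∫_0^{2} (4 - 3*u) sin(2*pi*u) du.
Integrating by parts (boundary term plus one more integral), an antiderivative of (4 - 3*u) sin(2*pi*u) is 3*u*cos(2*pi*u)/(2*pi) - 3*sin(2*pi*u)/(4*pi**2) - 2*cos(2*pi*u)/pi; evaluating from 0 to 2: ∫_{0}^{2} (4 - 3*u) sin(2*pi*u) du = (1/pi) - (-2/pi) = 3/pi.
Hence b_4 = 3/pi.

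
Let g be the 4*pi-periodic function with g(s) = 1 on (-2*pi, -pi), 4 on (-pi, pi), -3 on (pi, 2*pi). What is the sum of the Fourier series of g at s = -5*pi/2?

s = -5*pi/2 differs from s = 3*pi/2 by -1 full period(s), and the series is 4*pi-periodic.
g is continuous at s = 3*pi/2 with value -3, so the series converges to -3 there.

-3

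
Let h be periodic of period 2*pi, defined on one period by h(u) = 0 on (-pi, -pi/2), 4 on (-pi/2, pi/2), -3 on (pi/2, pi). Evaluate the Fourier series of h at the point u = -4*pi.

4

u = -4*pi differs from u = 0 by -2 full period(s), and the series is 2*pi-periodic.
h is continuous at u = 0 with value 4, so the series converges to 4 there.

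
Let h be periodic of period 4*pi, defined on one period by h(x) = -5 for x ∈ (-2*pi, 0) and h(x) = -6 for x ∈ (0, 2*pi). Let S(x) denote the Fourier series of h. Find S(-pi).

-5

h is continuous at x = -pi with value -5, so the series converges to -5 there.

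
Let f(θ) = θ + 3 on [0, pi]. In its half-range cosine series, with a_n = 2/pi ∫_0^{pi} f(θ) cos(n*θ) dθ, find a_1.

a_1 = 2/pi ∫_0^{pi} (θ + 3) cos(θ) dθ.
Integrating by parts (boundary term plus one more integral), an antiderivative of (θ + 3) cos(θ) is θ*sin(θ) + 3*sin(θ) + cos(θ); evaluating from 0 to pi: ∫_{0}^{pi} (θ + 3) cos(θ) dθ = (-1) - (1) = -2.
Hence a_1 = (2/pi)·(-2) = -4/pi.

-4/pi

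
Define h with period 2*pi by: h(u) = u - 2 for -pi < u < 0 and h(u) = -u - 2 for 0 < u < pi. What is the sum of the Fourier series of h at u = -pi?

u = -pi differs from u = pi by -1 full period(s), and the series is 2*pi-periodic.
h is continuous at u = pi with value -pi - 2, so the series converges to -pi - 2 there.

-pi - 2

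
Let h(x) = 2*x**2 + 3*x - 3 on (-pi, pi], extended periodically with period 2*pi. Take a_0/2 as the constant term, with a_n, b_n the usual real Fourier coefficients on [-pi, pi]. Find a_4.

1/2

a_4 = 1/pi ∫_{-pi}^{pi} h(x) cos(4*x) dx.
Integrating by parts twice (tabular method), an antiderivative of (2*x**2 + 3*x - 3) cos(4*x) is x**2*sin(4*x)/2 + 3*x*sin(4*x)/4 + x*cos(4*x)/4 - 13*sin(4*x)/16 + 3*cos(4*x)/16; evaluating from -pi to pi: ∫_{-pi}^{pi} (2*x**2 + 3*x - 3) cos(4*x) dx = (3/16 + pi/4) - (3/16 - pi/4) = pi/2.
Hence a_4 = (1/pi)·(pi/2) = 1/2.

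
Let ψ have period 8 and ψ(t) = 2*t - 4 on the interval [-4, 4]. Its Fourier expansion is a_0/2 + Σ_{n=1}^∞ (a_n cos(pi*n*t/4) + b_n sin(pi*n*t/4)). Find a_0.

a_0 = 1/4 ∫_{-4}^{4} ψ(t) dt = 1/4 · (-32) = -8.

-8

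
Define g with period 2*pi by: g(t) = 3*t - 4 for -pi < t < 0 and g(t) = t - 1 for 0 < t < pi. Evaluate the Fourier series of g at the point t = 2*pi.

t = 2*pi differs from t = 0 by 1 full period(s), and the series is 2*pi-periodic.
At t = 0 the one-sided limits are g(0^-) = -4 and g(0^+) = -1.
By Dirichlet's theorem the series converges to their average, [(-4) + (-1)]/2 = -5/2.

-5/2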